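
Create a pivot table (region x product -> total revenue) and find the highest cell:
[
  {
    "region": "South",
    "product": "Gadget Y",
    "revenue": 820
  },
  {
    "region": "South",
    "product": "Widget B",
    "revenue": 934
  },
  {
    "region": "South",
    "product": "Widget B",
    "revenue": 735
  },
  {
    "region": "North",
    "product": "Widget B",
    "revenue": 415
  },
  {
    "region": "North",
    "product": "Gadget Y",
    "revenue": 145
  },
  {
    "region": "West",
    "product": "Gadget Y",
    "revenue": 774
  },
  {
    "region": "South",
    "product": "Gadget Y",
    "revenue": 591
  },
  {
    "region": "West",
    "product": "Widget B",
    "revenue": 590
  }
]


Pivot: region (rows) x product (columns) -> total revenue

     Gadget Y      Widget B    
North          145           415  
South         1411          1669  
West           774           590  

Highest: South / Widget B = $1669

South / Widget B = $1669


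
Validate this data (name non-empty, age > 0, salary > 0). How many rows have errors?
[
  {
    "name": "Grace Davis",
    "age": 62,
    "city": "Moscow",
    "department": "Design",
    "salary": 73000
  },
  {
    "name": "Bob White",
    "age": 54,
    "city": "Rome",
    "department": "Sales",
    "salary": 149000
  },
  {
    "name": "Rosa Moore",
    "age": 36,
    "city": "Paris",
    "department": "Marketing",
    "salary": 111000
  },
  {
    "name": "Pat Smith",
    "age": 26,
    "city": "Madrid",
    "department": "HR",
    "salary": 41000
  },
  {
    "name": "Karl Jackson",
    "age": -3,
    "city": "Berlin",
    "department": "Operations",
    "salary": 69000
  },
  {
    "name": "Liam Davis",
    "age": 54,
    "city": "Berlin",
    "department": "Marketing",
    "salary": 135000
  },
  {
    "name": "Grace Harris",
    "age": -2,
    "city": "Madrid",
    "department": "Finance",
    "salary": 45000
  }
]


Validating 7 records:
Rules: name non-empty, age > 0, salary > 0

  Row 1 (Grace Davis): OK
  Row 2 (Bob White): OK
  Row 3 (Rosa Moore): OK
  Row 4 (Pat Smith): OK
  Row 5 (Karl Jackson): negative age: -3
  Row 6 (Liam Davis): OK
  Row 7 (Grace Harris): negative age: -2

Total errors: 2

2 errors


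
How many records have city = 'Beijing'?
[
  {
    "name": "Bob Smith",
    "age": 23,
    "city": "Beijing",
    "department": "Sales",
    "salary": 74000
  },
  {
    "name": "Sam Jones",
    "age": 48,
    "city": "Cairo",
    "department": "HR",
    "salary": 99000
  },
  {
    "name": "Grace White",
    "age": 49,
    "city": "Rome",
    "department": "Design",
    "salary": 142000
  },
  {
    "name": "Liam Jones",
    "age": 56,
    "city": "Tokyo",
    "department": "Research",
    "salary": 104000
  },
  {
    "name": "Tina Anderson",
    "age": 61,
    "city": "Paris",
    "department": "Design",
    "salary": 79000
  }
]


Data: 5 records
Condition: city = 'Beijing'

Checking each record:
  Bob Smith: Beijing MATCH
  Sam Jones: Cairo
  Grace White: Rome
  Liam Jones: Tokyo
  Tina Anderson: Paris

Count: 1

1


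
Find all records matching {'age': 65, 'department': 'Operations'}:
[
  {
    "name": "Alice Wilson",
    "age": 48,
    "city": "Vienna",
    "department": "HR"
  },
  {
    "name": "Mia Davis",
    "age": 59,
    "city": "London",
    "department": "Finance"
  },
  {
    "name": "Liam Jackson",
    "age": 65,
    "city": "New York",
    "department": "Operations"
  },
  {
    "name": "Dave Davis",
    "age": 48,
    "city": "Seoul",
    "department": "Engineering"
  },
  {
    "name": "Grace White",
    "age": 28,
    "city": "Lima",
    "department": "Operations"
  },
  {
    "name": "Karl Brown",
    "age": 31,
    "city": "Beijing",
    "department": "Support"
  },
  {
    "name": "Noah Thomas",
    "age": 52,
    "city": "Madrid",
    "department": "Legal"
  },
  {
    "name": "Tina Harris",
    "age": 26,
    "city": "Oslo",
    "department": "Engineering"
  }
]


Search criteria: {'age': 65, 'department': 'Operations'}

Checking 8 records:
  Alice Wilson: {age: 48, department: HR}
  Mia Davis: {age: 59, department: Finance}
  Liam Jackson: {age: 65, department: Operations} <-- MATCH
  Dave Davis: {age: 48, department: Engineering}
  Grace White: {age: 28, department: Operations}
  Karl Brown: {age: 31, department: Support}
  Noah Thomas: {age: 52, department: Legal}
  Tina Harris: {age: 26, department: Engineering}

Matches: ["Liam Jackson"]

["Liam Jackson"]


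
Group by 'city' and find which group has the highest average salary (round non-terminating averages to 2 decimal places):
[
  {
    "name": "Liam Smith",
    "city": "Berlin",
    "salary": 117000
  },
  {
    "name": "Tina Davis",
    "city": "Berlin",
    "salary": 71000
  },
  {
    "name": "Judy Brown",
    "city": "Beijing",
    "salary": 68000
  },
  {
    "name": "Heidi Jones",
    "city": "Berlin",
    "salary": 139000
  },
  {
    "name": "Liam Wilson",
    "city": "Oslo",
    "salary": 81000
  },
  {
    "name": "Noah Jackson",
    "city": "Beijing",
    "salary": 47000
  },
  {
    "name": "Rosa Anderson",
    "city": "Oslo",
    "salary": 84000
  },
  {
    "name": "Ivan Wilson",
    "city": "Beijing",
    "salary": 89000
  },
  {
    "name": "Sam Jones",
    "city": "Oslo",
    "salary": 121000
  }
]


Group by: city

Groups:
  Beijing: 3 people, avg salary = 204000/3 = $68000
  Berlin: 3 people, avg salary = 327000/3 = $109000
  Oslo: 3 people, avg salary = 286000/3 ≈ $95333.33

Highest average salary: Berlin ($109000)

Berlin ($109000)


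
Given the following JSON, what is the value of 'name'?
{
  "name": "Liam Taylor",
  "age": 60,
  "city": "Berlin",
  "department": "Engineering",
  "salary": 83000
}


Looking up field 'name'
Value: Liam Taylor

Liam Taylor


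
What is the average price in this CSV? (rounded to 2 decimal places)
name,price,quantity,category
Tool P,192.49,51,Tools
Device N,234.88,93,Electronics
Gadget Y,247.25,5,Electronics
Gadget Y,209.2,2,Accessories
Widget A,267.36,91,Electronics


Computing average price:
Values: [192.49, 234.88, 247.25, 209.2, 267.36]
Sum = 1151.18
Count = 5
Average = 1151.18/5 = 230.236 exactly -> 230.24 (rounded half-up to 2 decimal places)

230.24


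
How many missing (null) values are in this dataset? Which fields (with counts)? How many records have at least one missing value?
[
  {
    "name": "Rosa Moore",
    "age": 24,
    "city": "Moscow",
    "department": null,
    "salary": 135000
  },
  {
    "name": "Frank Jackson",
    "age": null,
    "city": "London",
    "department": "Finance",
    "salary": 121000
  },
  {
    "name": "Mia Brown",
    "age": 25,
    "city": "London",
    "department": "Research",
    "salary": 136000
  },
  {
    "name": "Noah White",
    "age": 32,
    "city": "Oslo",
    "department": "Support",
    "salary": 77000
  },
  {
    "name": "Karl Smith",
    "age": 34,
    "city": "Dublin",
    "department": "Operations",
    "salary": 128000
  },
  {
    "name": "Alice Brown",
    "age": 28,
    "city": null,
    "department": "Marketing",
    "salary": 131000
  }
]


Checking for missing (null) values in 6 records:

  Rosa Moore: department
  Frank Jackson: age
  Mia Brown: complete
  Noah White: complete
  Karl Smith: complete
  Alice Brown: city

Per field:
  name: 0 missing
  age: 1 missing
  city: 1 missing
  department: 1 missing
  salary: 0 missing

Total missing values: 3
Records with any missing: 3

3 missing values (age: 1, city: 1, department: 1); 3 incomplete records


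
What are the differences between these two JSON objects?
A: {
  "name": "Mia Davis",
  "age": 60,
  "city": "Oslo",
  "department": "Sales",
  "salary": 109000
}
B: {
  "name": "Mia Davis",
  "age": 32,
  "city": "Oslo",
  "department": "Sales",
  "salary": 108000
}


Comparing each field (in key order):
  name: same
  age: DIFFERENT
  city: same
  department: same
  salary: DIFFERENT
Differences:
  age: 60 -> 32
  salary: 109000 -> 108000

2 field(s) changed

2 changes: age, salary


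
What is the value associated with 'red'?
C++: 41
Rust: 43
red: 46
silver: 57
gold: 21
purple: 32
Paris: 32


Looking up key 'red'
Value: 46

46


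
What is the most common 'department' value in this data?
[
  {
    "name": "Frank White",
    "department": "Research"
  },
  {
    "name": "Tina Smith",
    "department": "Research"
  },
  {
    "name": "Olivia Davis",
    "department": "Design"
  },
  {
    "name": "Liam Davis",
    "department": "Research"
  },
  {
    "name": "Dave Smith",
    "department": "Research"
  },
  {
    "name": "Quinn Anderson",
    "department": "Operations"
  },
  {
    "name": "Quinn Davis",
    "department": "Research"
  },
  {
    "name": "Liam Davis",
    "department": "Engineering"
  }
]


Counting 'department' values across 8 records:

  Research: 5 #####
  Design: 1 #
  Operations: 1 #
  Engineering: 1 #

Most common: Research (5 times)

Research (5 times)


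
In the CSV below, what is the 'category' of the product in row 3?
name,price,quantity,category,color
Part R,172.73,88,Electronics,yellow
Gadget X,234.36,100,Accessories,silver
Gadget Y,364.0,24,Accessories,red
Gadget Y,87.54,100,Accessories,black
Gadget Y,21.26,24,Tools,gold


Query: Row 3 ('Gadget Y'), column 'category'
Value: Accessories

Accessories


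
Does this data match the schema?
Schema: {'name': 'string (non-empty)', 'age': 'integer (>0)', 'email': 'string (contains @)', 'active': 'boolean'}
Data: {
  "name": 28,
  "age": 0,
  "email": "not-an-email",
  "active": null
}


Validating each field against schema:
  name: FAIL (28 is not a string)
  age: FAIL (0 is not > 0)
  email: FAIL ("not-an-email" does not contain @)
  active: FAIL (null is not a boolean)

Result: INVALID (4 errors: name, age, email, active)

INVALID (4 errors: name, age, email, active)


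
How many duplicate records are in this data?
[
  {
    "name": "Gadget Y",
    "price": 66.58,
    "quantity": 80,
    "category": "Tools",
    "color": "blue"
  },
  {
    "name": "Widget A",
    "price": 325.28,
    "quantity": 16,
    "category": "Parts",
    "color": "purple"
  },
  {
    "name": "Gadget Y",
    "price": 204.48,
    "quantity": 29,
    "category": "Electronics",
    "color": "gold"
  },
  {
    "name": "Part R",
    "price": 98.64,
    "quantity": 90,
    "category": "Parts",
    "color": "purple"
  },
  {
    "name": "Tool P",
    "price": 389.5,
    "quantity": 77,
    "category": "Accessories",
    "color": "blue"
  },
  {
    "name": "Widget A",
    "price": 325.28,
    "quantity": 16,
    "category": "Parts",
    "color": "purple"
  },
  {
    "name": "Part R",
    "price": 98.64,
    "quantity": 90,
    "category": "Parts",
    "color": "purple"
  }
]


Checking 7 records for duplicates:

  Row 1: Gadget Y ($66.58, qty 80)
  Row 2: Widget A ($325.28, qty 16)
  Row 3: Gadget Y ($204.48, qty 29)
  Row 4: Part R ($98.64, qty 90)
  Row 5: Tool P ($389.5, qty 77)
  Row 6: Widget A ($325.28, qty 16) <-- DUPLICATE
  Row 7: Part R ($98.64, qty 90) <-- DUPLICATE

Duplicates found: 2
Unique records: 5

2 duplicates, 5 unique


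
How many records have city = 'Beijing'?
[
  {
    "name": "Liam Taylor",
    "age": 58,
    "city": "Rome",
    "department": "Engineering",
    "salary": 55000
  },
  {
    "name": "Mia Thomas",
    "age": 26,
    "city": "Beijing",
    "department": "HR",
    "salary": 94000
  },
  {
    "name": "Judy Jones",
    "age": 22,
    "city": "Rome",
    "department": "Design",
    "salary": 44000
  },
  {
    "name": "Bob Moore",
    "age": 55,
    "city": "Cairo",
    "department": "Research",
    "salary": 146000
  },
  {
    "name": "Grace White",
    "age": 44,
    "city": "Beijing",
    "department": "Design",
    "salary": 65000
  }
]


Data: 5 records
Condition: city = 'Beijing'

Checking each record:
  Liam Taylor: Rome
  Mia Thomas: Beijing MATCH
  Judy Jones: Rome
  Bob Moore: Cairo
  Grace White: Beijing MATCH

Count: 2

2


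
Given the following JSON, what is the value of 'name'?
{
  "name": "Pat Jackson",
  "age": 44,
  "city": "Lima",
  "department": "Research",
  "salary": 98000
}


Looking up field 'name'
Value: Pat Jackson

Pat Jackson


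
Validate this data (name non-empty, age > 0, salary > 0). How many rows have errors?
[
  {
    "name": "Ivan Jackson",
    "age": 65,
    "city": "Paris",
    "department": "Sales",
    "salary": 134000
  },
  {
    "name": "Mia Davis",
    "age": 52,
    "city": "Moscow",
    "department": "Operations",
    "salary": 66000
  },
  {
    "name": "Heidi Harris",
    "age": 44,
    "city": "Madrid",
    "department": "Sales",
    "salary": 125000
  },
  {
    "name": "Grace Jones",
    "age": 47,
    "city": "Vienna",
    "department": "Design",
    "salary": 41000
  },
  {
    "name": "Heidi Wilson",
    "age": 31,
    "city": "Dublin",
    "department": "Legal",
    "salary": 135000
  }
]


Validating 5 records:
Rules: name non-empty, age > 0, salary > 0

  Row 1 (Ivan Jackson): OK
  Row 2 (Mia Davis): OK
  Row 3 (Heidi Harris): OK
  Row 4 (Grace Jones): OK
  Row 5 (Heidi Wilson): OK

Total errors: 0

0 errors


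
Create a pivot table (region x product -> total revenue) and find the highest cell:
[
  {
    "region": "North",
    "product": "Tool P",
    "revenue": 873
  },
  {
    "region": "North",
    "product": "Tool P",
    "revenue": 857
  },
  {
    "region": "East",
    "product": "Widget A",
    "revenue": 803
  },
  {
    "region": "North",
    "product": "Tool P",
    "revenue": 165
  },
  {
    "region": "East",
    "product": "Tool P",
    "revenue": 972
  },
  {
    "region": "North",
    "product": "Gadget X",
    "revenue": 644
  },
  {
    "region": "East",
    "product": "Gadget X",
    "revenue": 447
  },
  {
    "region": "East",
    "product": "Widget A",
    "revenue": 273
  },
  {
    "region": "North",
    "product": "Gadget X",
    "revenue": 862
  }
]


Pivot: region (rows) x product (columns) -> total revenue

     Gadget X      Tool P        Widget A    
East           447           972          1076  
North         1506          1895             0  

Highest: North / Tool P = $1895

North / Tool P = $1895


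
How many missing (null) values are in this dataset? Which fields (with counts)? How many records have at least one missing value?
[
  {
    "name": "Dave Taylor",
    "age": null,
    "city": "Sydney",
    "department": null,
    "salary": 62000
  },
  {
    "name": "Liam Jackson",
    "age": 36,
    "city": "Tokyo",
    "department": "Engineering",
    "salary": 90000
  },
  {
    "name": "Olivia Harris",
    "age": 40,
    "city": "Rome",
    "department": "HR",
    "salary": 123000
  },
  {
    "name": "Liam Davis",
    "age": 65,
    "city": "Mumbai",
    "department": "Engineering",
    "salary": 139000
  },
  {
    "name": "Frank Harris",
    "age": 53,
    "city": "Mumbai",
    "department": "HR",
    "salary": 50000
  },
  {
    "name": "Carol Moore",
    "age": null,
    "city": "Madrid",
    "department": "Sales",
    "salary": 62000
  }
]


Checking for missing (null) values in 6 records:

  Dave Taylor: age, department
  Liam Jackson: complete
  Olivia Harris: complete
  Liam Davis: complete
  Frank Harris: complete
  Carol Moore: age

Per field:
  name: 0 missing
  age: 2 missing
  city: 0 missing
  department: 1 missing
  salary: 0 missing

Total missing values: 3
Records with any missing: 2

3 missing values (age: 2, department: 1); 2 incomplete records


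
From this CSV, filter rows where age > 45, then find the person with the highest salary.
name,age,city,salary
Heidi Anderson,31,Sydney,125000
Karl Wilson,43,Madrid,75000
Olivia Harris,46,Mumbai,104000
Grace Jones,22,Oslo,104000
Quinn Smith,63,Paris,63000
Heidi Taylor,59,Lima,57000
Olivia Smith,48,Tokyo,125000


Filter: age > 45
Sort by: salary (descending)

Filtered records (4):
  Olivia Smith, age 48, salary $125000
  Olivia Harris, age 46, salary $104000
  Quinn Smith, age 63, salary $63000
  Heidi Taylor, age 59, salary $57000

Highest salary: Olivia Smith ($125000)

Olivia Smith


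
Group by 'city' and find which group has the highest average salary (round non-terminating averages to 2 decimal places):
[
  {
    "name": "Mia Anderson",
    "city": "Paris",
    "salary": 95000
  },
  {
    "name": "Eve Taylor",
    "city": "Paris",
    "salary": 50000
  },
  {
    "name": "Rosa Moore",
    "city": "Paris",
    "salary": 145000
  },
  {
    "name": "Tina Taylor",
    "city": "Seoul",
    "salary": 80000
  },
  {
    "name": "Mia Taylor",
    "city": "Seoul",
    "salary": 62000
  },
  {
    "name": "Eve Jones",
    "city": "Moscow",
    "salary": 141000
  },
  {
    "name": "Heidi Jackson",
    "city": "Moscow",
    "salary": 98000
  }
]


Group by: city

Groups:
  Moscow: 2 people, avg salary = 239000/2 = $119500
  Paris: 3 people, avg salary = 290000/3 ≈ $96666.67
  Seoul: 2 people, avg salary = 142000/2 = $71000

Highest average salary: Moscow ($119500)

Moscow ($119500)


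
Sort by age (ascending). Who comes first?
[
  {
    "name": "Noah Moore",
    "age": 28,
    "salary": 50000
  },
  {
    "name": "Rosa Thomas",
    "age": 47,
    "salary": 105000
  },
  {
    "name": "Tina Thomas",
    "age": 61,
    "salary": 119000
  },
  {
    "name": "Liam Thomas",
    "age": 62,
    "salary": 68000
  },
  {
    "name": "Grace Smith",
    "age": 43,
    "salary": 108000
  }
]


Sort by: age (ascending)

Sorted order:
  1. Noah Moore (age = 28)
  2. Grace Smith (age = 43)
  3. Rosa Thomas (age = 47)
  4. Tina Thomas (age = 61)
  5. Liam Thomas (age = 62)

First: Noah Moore

Noah Moore


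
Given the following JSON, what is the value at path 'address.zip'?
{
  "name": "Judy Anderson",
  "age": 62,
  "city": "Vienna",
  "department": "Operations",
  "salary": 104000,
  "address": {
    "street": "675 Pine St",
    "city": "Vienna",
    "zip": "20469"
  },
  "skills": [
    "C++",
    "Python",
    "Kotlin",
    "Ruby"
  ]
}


Query: address.zip
Path: address -> zip
Value: 20469

20469


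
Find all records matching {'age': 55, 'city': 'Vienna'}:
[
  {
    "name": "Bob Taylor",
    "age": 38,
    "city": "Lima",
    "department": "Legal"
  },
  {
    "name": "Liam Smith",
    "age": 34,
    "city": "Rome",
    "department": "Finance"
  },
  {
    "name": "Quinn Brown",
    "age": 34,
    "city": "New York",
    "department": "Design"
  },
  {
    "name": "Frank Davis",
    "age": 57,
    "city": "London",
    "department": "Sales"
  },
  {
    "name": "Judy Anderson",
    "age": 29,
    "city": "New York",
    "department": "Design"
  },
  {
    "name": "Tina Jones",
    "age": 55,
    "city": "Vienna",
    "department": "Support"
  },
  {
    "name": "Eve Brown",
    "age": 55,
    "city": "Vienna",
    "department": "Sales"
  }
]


Search criteria: {'age': 55, 'city': 'Vienna'}

Checking 7 records:
  Bob Taylor: {age: 38, city: Lima}
  Liam Smith: {age: 34, city: Rome}
  Quinn Brown: {age: 34, city: New York}
  Frank Davis: {age: 57, city: London}
  Judy Anderson: {age: 29, city: New York}
  Tina Jones: {age: 55, city: Vienna} <-- MATCH
  Eve Brown: {age: 55, city: Vienna} <-- MATCH

Matches: ["Tina Jones", "Eve Brown"]

["Tina Jones", "Eve Brown"]


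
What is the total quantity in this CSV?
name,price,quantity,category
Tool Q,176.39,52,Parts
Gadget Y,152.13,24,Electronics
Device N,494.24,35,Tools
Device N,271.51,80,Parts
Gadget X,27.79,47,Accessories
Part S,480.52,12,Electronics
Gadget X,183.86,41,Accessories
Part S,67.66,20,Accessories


Computing total quantity:
Values: [52, 24, 35, 80, 47, 12, 41, 20]
Sum = 311

311


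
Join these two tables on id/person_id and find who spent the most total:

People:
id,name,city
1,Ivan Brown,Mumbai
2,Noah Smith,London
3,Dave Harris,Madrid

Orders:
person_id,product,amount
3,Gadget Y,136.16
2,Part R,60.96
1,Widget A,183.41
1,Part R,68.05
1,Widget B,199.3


Join on: people.id = orders.person_id

Joined rows:
  Dave Harris (Madrid) bought Gadget Y for $136.16
  Noah Smith (London) bought Part R for $60.96
  Ivan Brown (Mumbai) bought Widget A for $183.41
  Ivan Brown (Mumbai) bought Part R for $68.05
  Ivan Brown (Mumbai) bought Widget B for $199.3

Total per person:
  Ivan Brown: $450.76
  Dave Harris: $136.16
  Noah Smith: $60.96

Top spender: Ivan Brown ($450.76)

Ivan Brown ($450.76)


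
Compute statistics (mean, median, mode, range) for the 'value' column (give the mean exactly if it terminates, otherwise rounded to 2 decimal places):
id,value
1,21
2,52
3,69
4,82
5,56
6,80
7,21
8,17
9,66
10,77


Data: [21, 52, 69, 82, 56, 80, 21, 17, 66, 77]
Count: 10
Sum: 541
Mean: 541/10 = 54.1
Sorted: [17, 21, 21, 52, 56, 66, 69, 77, 80, 82]
Median: 61.0
Mode: 21 (2 times)
Range: 82 - 17 = 65
Min: 17, Max: 82

mean=54.1, median=61.0, mode=21, range=65


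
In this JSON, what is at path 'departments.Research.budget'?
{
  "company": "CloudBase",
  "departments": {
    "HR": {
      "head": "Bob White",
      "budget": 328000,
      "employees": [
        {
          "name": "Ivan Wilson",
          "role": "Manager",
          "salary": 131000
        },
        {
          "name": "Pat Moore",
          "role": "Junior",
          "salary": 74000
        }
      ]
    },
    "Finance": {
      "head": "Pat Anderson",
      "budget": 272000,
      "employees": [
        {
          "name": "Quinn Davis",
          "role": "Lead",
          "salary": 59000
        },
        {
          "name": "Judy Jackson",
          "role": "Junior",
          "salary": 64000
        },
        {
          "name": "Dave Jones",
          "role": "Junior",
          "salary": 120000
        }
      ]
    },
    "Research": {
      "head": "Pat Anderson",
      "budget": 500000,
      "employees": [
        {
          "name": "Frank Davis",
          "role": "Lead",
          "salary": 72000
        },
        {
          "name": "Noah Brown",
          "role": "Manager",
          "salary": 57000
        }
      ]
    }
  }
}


Path: departments.Research.budget

Navigate:
  -> departments
  -> Research
  -> budget = 500000

500000


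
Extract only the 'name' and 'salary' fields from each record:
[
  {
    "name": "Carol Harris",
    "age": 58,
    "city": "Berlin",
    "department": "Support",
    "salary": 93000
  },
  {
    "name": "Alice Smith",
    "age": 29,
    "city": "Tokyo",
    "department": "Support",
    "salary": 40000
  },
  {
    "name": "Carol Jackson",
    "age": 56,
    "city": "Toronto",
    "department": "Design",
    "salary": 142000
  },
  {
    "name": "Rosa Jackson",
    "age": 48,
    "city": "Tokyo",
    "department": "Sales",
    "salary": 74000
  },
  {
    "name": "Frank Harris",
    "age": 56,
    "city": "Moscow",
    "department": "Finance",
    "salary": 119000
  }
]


Original: 5 records with fields: name, age, city, department, salary
Keep: ['name', 'salary']
Drop: ['age', 'city', 'department']
Result: 5 records, 2 fields each

[
  {
    "name": "Carol Harris",
    "salary": 93000
  },
  {
    "name": "Alice Smith",
    "salary": 40000
  },
  {
    "name": "Carol Jackson",
    "salary": 142000
  },
  {
    "name": "Rosa Jackson",
    "salary": 74000
  },
  {
    "name": "Frank Harris",
    "salary": 119000
  }
]


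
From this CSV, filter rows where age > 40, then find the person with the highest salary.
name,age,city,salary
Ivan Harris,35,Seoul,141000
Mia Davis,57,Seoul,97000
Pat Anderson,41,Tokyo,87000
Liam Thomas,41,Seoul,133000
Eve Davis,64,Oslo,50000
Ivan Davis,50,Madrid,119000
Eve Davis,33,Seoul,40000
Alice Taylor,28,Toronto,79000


Filter: age > 40
Sort by: salary (descending)

Filtered records (5):
  Liam Thomas, age 41, salary $133000
  Ivan Davis, age 50, salary $119000
  Mia Davis, age 57, salary $97000
  Pat Anderson, age 41, salary $87000
  Eve Davis, age 64, salary $50000

Highest salary: Liam Thomas ($133000)

Liam Thomas


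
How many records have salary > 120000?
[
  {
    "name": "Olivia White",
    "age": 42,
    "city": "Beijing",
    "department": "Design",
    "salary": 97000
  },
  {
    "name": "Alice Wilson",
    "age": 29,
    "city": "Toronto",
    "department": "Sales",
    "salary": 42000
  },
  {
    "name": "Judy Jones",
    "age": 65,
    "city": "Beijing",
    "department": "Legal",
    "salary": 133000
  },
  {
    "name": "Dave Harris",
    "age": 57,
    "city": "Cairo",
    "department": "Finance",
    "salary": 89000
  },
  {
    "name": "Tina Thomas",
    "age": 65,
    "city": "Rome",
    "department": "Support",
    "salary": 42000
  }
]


Data: 5 records
Condition: salary > 120000

Checking each record:
  Olivia White: 97000
  Alice Wilson: 42000
  Judy Jones: 133000 MATCH
  Dave Harris: 89000
  Tina Thomas: 42000

Count: 1

1


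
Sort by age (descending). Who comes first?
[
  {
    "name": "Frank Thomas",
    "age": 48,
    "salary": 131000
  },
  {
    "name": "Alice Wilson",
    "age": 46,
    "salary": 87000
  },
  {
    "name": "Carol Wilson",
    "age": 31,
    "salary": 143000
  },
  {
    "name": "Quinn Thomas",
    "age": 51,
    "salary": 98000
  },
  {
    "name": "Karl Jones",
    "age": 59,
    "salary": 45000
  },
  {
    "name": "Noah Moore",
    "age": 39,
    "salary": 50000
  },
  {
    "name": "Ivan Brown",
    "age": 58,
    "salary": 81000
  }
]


Sort by: age (descending)

Sorted order:
  1. Karl Jones (age = 59)
  2. Ivan Brown (age = 58)
  3. Quinn Thomas (age = 51)
  4. Frank Thomas (age = 48)
  5. Alice Wilson (age = 46)
  6. Noah Moore (age = 39)
  7. Carol Wilson (age = 31)

First: Karl Jones

Karl Jones


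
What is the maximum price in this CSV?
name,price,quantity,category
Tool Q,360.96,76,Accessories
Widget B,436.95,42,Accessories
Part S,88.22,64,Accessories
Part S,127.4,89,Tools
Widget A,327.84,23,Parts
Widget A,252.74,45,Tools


Computing maximum price:
Values: [360.96, 436.95, 88.22, 127.4, 327.84, 252.74]
Max = 436.95

436.95


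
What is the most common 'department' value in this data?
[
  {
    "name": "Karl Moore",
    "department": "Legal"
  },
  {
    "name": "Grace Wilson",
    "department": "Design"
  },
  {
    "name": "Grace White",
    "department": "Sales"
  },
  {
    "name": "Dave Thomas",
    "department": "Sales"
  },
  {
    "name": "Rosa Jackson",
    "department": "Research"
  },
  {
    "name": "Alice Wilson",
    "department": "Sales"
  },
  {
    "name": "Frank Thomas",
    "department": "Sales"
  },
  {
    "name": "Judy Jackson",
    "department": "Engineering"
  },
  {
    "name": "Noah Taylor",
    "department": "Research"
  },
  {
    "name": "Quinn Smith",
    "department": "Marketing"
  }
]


Counting 'department' values across 10 records:

  Sales: 4 ####
  Research: 2 ##
  Legal: 1 #
  Design: 1 #
  Engineering: 1 #
  Marketing: 1 #

Most common: Sales (4 times)

Sales (4 times)


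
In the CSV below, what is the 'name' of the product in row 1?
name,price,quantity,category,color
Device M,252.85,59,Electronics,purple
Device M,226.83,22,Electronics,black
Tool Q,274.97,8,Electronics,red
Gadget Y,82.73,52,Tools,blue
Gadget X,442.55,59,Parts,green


Query: Row 1 ('Device M'), column 'name'
Value: Device M

Device M


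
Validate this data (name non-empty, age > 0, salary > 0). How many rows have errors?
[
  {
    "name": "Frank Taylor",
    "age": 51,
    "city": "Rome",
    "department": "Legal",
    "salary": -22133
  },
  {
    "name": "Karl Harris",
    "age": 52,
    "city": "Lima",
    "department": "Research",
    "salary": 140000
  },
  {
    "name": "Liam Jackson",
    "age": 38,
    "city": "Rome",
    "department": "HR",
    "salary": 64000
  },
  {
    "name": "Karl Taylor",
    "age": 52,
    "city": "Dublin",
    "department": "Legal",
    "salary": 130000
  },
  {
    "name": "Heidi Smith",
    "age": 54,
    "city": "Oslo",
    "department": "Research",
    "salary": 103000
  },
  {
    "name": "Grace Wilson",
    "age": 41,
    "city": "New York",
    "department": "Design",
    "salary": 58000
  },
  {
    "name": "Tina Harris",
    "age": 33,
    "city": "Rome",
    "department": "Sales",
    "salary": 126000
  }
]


Validating 7 records:
Rules: name non-empty, age > 0, salary > 0

  Row 1 (Frank Taylor): negative salary: -22133
  Row 2 (Karl Harris): OK
  Row 3 (Liam Jackson): OK
  Row 4 (Karl Taylor): OK
  Row 5 (Heidi Smith): OK
  Row 6 (Grace Wilson): OK
  Row 7 (Tina Harris): OK

Total errors: 1

1 errors


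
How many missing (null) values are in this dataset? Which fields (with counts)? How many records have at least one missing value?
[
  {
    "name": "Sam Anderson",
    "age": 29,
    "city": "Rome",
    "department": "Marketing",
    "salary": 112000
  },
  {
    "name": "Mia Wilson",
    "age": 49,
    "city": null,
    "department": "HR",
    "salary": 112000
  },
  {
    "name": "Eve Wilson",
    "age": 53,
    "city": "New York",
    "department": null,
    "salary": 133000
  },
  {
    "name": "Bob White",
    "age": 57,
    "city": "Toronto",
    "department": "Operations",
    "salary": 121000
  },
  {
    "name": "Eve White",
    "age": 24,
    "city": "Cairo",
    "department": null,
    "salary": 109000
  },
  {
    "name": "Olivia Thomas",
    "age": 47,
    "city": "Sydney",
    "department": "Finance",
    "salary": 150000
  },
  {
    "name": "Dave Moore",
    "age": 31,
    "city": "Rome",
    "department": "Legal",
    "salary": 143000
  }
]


Checking for missing (null) values in 7 records:

  Sam Anderson: complete
  Mia Wilson: city
  Eve Wilson: department
  Bob White: complete
  Eve White: department
  Olivia Thomas: complete
  Dave Moore: complete

Per field:
  name: 0 missing
  age: 0 missing
  city: 1 missing
  department: 2 missing
  salary: 0 missing

Total missing values: 3
Records with any missing: 3

3 missing values (city: 1, department: 2); 3 incomplete records


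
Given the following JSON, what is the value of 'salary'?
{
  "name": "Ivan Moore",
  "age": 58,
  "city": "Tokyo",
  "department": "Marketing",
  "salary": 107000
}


Looking up field 'salary'
Value: 107000

107000


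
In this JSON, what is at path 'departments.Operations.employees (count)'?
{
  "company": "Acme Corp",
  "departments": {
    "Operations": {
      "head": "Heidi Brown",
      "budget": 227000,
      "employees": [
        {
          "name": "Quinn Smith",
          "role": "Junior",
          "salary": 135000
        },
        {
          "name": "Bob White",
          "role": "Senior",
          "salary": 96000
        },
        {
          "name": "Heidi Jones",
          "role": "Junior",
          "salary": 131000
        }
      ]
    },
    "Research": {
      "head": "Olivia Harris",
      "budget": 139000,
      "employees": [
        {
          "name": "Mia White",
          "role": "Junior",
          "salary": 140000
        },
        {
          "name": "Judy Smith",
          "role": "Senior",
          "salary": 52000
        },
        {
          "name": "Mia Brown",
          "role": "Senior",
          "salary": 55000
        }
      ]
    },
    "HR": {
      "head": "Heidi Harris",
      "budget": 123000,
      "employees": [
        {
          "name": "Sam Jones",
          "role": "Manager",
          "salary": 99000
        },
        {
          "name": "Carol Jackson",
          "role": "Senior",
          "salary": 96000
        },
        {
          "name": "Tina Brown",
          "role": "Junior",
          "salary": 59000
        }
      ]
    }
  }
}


Path: departments.Operations.employees (count)

Navigate:
  -> departments
  -> Operations
  -> employees (array, length 3)

3


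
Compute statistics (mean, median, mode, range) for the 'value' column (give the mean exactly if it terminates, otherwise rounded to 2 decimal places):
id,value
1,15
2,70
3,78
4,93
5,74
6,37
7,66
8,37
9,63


Data: [15, 70, 78, 93, 74, 37, 66, 37, 63]
Count: 9
Sum: 533
Mean: 533/9 ≈ 59.22 (rounded to 2 decimal places)
Sorted: [15, 37, 37, 63, 66, 70, 74, 78, 93]
Median: 66.0
Mode: 37 (2 times)
Range: 93 - 15 = 78
Min: 15, Max: 93

mean≈59.22, median=66.0, mode=37, range=78


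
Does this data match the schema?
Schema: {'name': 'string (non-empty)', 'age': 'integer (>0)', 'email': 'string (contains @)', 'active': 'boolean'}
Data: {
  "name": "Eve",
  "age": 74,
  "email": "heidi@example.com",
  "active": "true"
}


Validating each field against schema:
  name: OK (non-empty string)
  age: OK (positive integer)
  email: OK (string with @)
  active: FAIL ("true" is not a boolean)

Result: INVALID (1 error: active)

INVALID (1 error: active)


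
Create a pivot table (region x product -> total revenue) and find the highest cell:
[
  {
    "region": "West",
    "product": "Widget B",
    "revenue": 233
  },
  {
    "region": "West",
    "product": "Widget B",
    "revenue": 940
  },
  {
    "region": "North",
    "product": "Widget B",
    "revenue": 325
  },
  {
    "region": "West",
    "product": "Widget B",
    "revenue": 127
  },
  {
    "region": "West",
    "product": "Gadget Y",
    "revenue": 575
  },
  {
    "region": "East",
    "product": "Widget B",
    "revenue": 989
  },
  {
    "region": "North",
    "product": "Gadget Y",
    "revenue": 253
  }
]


Pivot: region (rows) x product (columns) -> total revenue

     Gadget Y      Widget B    
East             0           989  
North          253           325  
West           575          1300  

Highest: West / Widget B = $1300

West / Widget B = $1300


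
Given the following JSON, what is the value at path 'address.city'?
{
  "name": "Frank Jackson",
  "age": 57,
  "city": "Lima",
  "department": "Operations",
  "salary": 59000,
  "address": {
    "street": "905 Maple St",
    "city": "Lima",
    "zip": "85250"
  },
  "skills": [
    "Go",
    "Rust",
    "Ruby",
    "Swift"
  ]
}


Query: address.city
Path: address -> city
Value: Lima

Lima


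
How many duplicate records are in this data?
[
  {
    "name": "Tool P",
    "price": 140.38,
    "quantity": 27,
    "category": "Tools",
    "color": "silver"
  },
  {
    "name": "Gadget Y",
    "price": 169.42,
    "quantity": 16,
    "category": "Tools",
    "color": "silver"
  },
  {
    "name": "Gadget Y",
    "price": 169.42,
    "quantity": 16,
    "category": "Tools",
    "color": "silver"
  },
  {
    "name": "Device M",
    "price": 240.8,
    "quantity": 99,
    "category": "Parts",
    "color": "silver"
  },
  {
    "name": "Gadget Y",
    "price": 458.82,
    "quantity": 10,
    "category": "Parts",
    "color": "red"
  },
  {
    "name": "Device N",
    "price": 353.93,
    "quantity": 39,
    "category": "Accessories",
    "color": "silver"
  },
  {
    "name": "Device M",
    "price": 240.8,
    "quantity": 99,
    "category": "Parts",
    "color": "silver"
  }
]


Checking 7 records for duplicates:

  Row 1: Tool P ($140.38, qty 27)
  Row 2: Gadget Y ($169.42, qty 16)
  Row 3: Gadget Y ($169.42, qty 16) <-- DUPLICATE
  Row 4: Device M ($240.8, qty 99)
  Row 5: Gadget Y ($458.82, qty 10)
  Row 6: Device N ($353.93, qty 39)
  Row 7: Device M ($240.8, qty 99) <-- DUPLICATE

Duplicates found: 2
Unique records: 5

2 duplicates, 5 unique


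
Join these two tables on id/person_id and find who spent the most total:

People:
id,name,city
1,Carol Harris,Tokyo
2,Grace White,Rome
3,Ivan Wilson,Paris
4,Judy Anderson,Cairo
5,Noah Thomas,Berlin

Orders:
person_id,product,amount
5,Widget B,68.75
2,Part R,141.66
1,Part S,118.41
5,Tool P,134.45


Join on: people.id = orders.person_id

Joined rows:
  Noah Thomas (Berlin) bought Widget B for $68.75
  Grace White (Rome) bought Part R for $141.66
  Carol Harris (Tokyo) bought Part S for $118.41
  Noah Thomas (Berlin) bought Tool P for $134.45

Total per person:
  Noah Thomas: $203.20
  Grace White: $141.66
  Carol Harris: $118.41

Top spender: Noah Thomas ($203.20)

Noah Thomas ($203.20)


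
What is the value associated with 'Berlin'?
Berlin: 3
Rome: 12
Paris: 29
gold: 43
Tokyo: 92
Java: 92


Looking up key 'Berlin'
Value: 3

3


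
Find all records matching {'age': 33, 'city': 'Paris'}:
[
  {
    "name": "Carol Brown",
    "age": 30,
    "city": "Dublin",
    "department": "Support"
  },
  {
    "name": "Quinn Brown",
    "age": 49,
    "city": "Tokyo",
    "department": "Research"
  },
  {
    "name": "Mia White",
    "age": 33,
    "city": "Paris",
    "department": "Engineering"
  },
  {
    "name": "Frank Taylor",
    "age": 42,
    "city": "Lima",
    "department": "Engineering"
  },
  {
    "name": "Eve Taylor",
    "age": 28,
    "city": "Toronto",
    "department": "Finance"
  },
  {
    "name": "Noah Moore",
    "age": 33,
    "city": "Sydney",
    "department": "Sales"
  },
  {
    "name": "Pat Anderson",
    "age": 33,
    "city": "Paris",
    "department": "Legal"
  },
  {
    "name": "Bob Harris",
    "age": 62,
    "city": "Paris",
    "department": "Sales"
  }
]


Search criteria: {'age': 33, 'city': 'Paris'}

Checking 8 records:
  Carol Brown: {age: 30, city: Dublin}
  Quinn Brown: {age: 49, city: Tokyo}
  Mia White: {age: 33, city: Paris} <-- MATCH
  Frank Taylor: {age: 42, city: Lima}
  Eve Taylor: {age: 28, city: Toronto}
  Noah Moore: {age: 33, city: Sydney}
  Pat Anderson: {age: 33, city: Paris} <-- MATCH
  Bob Harris: {age: 62, city: Paris}

Matches: ["Mia White", "Pat Anderson"]

["Mia White", "Pat Anderson"]


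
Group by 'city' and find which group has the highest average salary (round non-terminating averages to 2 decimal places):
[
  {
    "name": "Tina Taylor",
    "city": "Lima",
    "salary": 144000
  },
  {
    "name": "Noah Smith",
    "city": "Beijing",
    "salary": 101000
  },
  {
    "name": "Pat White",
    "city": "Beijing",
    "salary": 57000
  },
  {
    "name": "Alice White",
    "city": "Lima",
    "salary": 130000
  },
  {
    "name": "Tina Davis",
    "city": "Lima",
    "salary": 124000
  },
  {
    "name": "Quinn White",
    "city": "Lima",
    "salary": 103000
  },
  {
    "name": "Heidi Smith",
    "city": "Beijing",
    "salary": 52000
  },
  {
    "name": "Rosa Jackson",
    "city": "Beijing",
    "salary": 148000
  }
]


Group by: city

Groups:
  Beijing: 4 people, avg salary = 358000/4 = $89500
  Lima: 4 people, avg salary = 501000/4 = $125250

Highest average salary: Lima ($125250)

Lima ($125250)


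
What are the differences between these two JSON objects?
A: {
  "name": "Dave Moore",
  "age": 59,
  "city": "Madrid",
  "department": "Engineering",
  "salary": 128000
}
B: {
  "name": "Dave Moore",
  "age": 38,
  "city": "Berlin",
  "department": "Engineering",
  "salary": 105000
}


Comparing each field (in key order):
  name: same
  age: DIFFERENT
  city: DIFFERENT
  department: same
  salary: DIFFERENT
Differences:
  age: 59 -> 38
  city: Madrid -> Berlin
  salary: 128000 -> 105000

3 field(s) changed

3 changes: age, city, salary


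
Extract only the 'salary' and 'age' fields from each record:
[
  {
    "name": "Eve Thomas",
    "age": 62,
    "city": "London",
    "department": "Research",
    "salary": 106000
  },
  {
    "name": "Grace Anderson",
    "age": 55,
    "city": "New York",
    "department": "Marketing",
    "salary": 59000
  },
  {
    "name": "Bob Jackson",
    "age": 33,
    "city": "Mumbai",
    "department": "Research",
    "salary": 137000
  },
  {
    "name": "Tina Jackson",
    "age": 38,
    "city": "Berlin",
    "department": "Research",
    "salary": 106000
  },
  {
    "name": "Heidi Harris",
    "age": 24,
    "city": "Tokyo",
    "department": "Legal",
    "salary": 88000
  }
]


Original: 5 records with fields: name, age, city, department, salary
Keep: ['salary', 'age']
Drop: ['name', 'city', 'department']
Result: 5 records, 2 fields each

[
  {
    "salary": 106000,
    "age": 62
  },
  {
    "salary": 59000,
    "age": 55
  },
  {
    "salary": 137000,
    "age": 33
  },
  {
    "salary": 106000,
    "age": 38
  },
  {
    "salary": 88000,
    "age": 24
  }
]


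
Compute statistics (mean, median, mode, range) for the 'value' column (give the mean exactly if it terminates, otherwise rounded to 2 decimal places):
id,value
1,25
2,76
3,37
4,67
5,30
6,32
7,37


Data: [25, 76, 37, 67, 30, 32, 37]
Count: 7
Sum: 304
Mean: 304/7 ≈ 43.43 (rounded to 2 decimal places)
Sorted: [25, 30, 32, 37, 37, 67, 76]
Median: 37.0
Mode: 37 (2 times)
Range: 76 - 25 = 51
Min: 25, Max: 76

mean≈43.43, median=37.0, mode=37, range=51


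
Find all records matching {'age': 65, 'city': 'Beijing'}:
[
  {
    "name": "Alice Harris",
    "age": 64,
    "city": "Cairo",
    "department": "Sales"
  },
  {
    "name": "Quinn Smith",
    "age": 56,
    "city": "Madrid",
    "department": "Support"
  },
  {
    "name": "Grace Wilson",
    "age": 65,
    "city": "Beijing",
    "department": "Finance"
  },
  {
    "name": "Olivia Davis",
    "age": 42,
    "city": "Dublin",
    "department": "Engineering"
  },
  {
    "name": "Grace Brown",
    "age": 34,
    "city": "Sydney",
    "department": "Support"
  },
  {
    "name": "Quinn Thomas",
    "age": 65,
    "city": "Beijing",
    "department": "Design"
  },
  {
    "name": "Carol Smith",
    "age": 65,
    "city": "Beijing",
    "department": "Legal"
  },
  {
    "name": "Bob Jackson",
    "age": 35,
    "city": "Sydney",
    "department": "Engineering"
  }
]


Search criteria: {'age': 65, 'city': 'Beijing'}

Checking 8 records:
  Alice Harris: {age: 64, city: Cairo}
  Quinn Smith: {age: 56, city: Madrid}
  Grace Wilson: {age: 65, city: Beijing} <-- MATCH
  Olivia Davis: {age: 42, city: Dublin}
  Grace Brown: {age: 34, city: Sydney}
  Quinn Thomas: {age: 65, city: Beijing} <-- MATCH
  Carol Smith: {age: 65, city: Beijing} <-- MATCH
  Bob Jackson: {age: 35, city: Sydney}

Matches: ["Grace Wilson", "Quinn Thomas", "Carol Smith"]

["Grace Wilson", "Quinn Thomas", "Carol Smith"]
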